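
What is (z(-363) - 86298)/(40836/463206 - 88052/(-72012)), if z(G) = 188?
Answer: -119679949314330/1821954031 ≈ -65688.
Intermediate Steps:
(z(-363) - 86298)/(40836/463206 - 88052/(-72012)) = (188 - 86298)/(40836/463206 - 88052/(-72012)) = -86110/(40836*(1/463206) - 88052*(-1/72012)) = -86110/(6806/77201 + 22013/18003) = -86110/1821954031/1389849603 = -86110*1389849603/1821954031 = -119679949314330/1821954031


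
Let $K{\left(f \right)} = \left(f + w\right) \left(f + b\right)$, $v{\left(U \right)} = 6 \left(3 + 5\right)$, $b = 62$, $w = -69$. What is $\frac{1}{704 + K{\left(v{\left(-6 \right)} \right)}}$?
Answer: $- \frac{1}{1606} \approx -0.00062266$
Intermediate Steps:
$v{\left(U \right)} = 48$ ($v{\left(U \right)} = 6 \cdot 8 = 48$)
$K{\left(f \right)} = \left(-69 + f\right) \left(62 + f\right)$ ($K{\left(f \right)} = \left(f - 69\right) \left(f + 62\right) = \left(-69 + f\right) \left(62 + f\right)$)
$\frac{1}{704 + K{\left(v{\left(-6 \right)} \right)}} = \frac{1}{704 - \left(4614 - 2304\right)} = \frac{1}{704 - 2310} = \frac{1}{-1606} = - \frac{1}{1606}$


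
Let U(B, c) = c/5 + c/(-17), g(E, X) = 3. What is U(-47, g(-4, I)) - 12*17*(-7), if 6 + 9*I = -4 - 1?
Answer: 121416/85 ≈ 1428.4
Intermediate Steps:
I = -11/9 (I = -⅔ + (-4 - 1)/9 = -⅔ + (⅑)*(-5) = -⅔ - 5/9 = -11/9 ≈ -1.2222)
U(B, c) = 12*c/85 (U(B, c) = c*(⅕) + c*(-1/17) = c/5 - c/17 = 12*c/85)
U(-47, g(-4, I)) - 12*17*(-7) = (12/85)*3 - 12*17*(-7) = 36/85 - 204*(-7) = 36/85 + 1428 = 121416/85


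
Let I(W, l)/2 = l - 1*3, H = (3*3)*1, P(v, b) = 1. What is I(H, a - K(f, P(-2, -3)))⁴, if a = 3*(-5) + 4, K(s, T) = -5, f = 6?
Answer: 104976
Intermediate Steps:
a = -11 (a = -15 + 4 = -11)
H = 9 (H = 9*1 = 9)
I(W, l) = -6 + 2*l (I(W, l) = 2*(l - 1*3) = 2*(l - 3) = 2*(-3 + l) = -6 + 2*l)
I(H, a - K(f, P(-2, -3)))⁴ = (-6 + 2*(-11 - 1*(-5)))⁴ = (-6 + 2*(-11 + 5))⁴ = (-6 + 2*(-6))⁴ = (-6 - 12)⁴ = (-18)⁴ = 104976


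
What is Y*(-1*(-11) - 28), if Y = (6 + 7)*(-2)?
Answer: 442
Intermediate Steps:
Y = -26 (Y = 13*(-2) = -26)
Y*(-1*(-11) - 28) = -26*(-1*(-11) - 28) = -26*(11 - 28) = -26*(-17) = 442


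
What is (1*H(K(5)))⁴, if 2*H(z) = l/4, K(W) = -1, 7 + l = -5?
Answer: 81/16 ≈ 5.0625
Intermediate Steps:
l = -12 (l = -7 - 5 = -12)
H(z) = -3/2 (H(z) = (-12/4)/2 = (-12*¼)/2 = (½)*(-3) = -3/2)
(1*H(K(5)))⁴ = (1*(-3/2))⁴ = (-3/2)⁴ = 81/16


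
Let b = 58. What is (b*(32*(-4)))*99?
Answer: -734976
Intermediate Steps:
(b*(32*(-4)))*99 = (58*(32*(-4)))*99 = (58*(-128))*99 = -7424*99 = -734976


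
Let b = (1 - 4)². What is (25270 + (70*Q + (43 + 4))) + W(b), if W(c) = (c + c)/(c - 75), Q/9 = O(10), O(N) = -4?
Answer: 250764/11 ≈ 22797.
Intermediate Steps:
Q = -36 (Q = 9*(-4) = -36)
b = 9 (b = (-3)² = 9)
W(c) = 2*c/(-75 + c) (W(c) = (2*c)/(-75 + c) = 2*c/(-75 + c))
(25270 + (70*Q + (43 + 4))) + W(b) = (25270 + (70*(-36) + (43 + 4))) + 2*9/(-75 + 9) = (25270 + (-2520 + 47)) + 2*9/(-66) = (25270 - 2473) + 2*9*(-1/66) = 22797 - 3/11 = 250764/11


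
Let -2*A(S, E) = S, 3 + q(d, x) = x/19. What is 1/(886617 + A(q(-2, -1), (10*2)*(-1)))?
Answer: 19/16845752 ≈ 1.1279e-6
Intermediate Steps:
q(d, x) = -3 + x/19
A(S, E) = -S/2
1/(886617 + A(q(-2, -1), (10*2)*(-1))) = 1/(886617 - (-3 + (1/19)*(-1))/2) = 1/(886617 - (-3 - 1/19)/2) = 1/(886617 - ½*(-58/19)) = 1/(886617 + 29/19) = 1/(16845752/19) = 19/16845752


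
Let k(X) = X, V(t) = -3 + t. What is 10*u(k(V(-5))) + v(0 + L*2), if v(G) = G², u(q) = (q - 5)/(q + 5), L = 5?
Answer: 430/3 ≈ 143.33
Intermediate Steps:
u(q) = (-5 + q)/(5 + q)
10*u(k(V(-5))) + v(0 + L*2) = 10*((-5 + (-3 - 5))/(5 + (-3 - 5))) + (0 + 5*2)² = 10*((-5 - 8)/(5 - 8)) + (0 + 10)² = 10*(-13/(-3)) + 10² = 10*(-⅓*(-13)) + 100 = 10*(13/3) + 100 = 130/3 + 100 = 430/3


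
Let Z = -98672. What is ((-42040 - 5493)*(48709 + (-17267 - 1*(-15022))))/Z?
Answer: 138035832/6167 ≈ 22383.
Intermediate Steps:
((-42040 - 5493)*(48709 + (-17267 - 1*(-15022))))/Z = ((-42040 - 5493)*(48709 + (-17267 - 1*(-15022))))/(-98672) = -47533*(48709 + (-17267 + 15022))*(-1/98672) = -47533*(48709 - 2245)*(-1/98672) = -47533*46464*(-1/98672) = -2208573312*(-1/98672) = 138035832/6167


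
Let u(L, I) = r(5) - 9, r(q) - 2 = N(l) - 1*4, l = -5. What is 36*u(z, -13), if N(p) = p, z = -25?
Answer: -576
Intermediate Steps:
r(q) = -7 (r(q) = 2 + (-5 - 1*4) = 2 + (-5 - 4) = 2 - 9 = -7)
u(L, I) = -16 (u(L, I) = -7 - 9 = -16)
36*u(z, -13) = 36*(-16) = -576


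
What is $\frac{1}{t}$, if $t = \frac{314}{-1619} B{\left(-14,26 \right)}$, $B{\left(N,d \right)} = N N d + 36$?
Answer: $- \frac{1619}{1611448} \approx -0.0010047$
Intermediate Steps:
$B{\left(N,d \right)} = 36 + d N^{2}$ ($B{\left(N,d \right)} = N^{2} d + 36 = d N^{2} + 36 = 36 + d N^{2}$)
$t = - \frac{1611448}{1619}$ ($t = \frac{314}{-1619} \left(36 + 26 \left(-14\right)^{2}\right) = 314 \left(- \frac{1}{1619}\right) \left(36 + 26 \cdot 196\right) = - \frac{314 \left(36 + 5096\right)}{1619} = \left(- \frac{314}{1619}\right) 5132 = - \frac{1611448}{1619} \approx -995.33$)
$\frac{1}{t} = \frac{1}{- \frac{1611448}{1619}} = - \frac{1619}{1611448}$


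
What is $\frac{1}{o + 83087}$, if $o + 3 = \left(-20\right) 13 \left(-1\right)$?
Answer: $\frac{1}{83344} \approx 1.1998 \cdot 10^{-5}$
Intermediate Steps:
$o = 257$ ($o = -3 + \left(-20\right) 13 \left(-1\right) = -3 - -260 = -3 + 260 = 257$)
$\frac{1}{o + 83087} = \frac{1}{257 + 83087} = \frac{1}{83344}$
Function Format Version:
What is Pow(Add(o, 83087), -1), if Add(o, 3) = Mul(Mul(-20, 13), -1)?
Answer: Rational(1, 83344) ≈ 1.1998e-5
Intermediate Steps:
o = 257 (o = Add(-3, Mul(Mul(-20, 13), -1)) = Add(-3, Mul(-260, -1)) = Add(-3, 260) = 257)
Pow(Add(o, 83087), -1) = Pow(Add(257, 83087), -1) = Pow(83344, -1) = Rational(1, 83344)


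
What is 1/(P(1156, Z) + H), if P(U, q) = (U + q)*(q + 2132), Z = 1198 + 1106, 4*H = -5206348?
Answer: 1/14046973 ≈ 7.1190e-8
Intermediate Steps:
H = -1301587 (H = (¼)*(-5206348) = -1301587)
Z = 2304
P(U, q) = (2132 + q)*(U + q) (P(U, q) = (U + q)*(2132 + q) = (2132 + q)*(U + q))
1/(P(1156, Z) + H) = 1/((2304² + 2132*1156 + 2132*2304 + 1156*2304) - 1301587) = 1/((5308416 + 2464592 + 4912128 + 2663424) - 1301587) = 1/(15348560 - 1301587) = 1/14046973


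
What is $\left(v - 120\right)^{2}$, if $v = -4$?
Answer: $15376$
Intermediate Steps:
$\left(v - 120\right)^{2} = \left(-4 - 120\right)^{2} = \left(-124\right)^{2} = 15376$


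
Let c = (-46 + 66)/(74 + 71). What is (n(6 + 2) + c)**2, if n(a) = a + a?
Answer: 219024/841 ≈ 260.43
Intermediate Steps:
n(a) = 2*a
c = 4/29 (c = 20/145 = 20*(1/145) = 4/29 ≈ 0.13793)
(n(6 + 2) + c)**2 = (2*(6 + 2) + 4/29)**2 = (2*8 + 4/29)**2 = (16 + 4/29)**2 = (468/29)**2 = 219024/841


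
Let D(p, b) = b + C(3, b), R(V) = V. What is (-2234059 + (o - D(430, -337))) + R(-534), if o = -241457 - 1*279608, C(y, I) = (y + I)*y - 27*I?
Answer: -2763418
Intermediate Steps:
C(y, I) = -27*I + y*(I + y) (C(y, I) = (I + y)*y - 27*I = y*(I + y) - 27*I = -27*I + y*(I + y))
D(p, b) = 9 - 23*b (D(p, b) = b + (3² - 27*b + b*3) = b + (9 - 27*b + 3*b) = b + (9 - 24*b) = 9 - 23*b)
o = -521065 (o = -241457 - 279608 = -521065)
(-2234059 + (o - D(430, -337))) + R(-534) = (-2234059 + (-521065 - (9 - 23*(-337)))) - 534 = (-2234059 + (-521065 - (9 + 7751))) - 534 = (-2234059 + (-521065 - 1*7760)) - 534 = (-2234059 + (-521065 - 7760)) - 534 = (-2234059 - 528825) - 534 = -2762884 - 534 = -2763418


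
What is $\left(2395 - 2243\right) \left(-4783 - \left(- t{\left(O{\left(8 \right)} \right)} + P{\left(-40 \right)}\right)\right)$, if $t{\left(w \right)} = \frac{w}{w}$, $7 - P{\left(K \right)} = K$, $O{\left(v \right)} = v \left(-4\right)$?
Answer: $-734008$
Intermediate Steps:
$O{\left(v \right)} = - 4 v$
$P{\left(K \right)} = 7 - K$
$t{\left(w \right)} = 1$
$\left(2395 - 2243\right) \left(-4783 - \left(- t{\left(O{\left(8 \right)} \right)} + P{\left(-40 \right)}\right)\right) = \left(2395 - 2243\right) \left(-4783 - \left(6 + 40\right)\right) = 152 \left(-4783 + \left(1 - \left(7 + 40\right)\right)\right) = 152 \left(-4783 + \left(1 - 47\right)\right) = 152 \left(-4783 - 46\right) = 152 \left(-4829\right) = -734008$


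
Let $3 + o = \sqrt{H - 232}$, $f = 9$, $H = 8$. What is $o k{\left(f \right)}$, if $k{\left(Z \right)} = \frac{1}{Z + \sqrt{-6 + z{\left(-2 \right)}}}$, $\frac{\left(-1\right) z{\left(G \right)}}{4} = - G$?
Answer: $\frac{29}{95} + \frac{39 i \sqrt{14}}{95} \approx 0.30526 + 1.536 i$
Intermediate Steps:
$z{\left(G \right)} = 4 G$ ($z{\left(G \right)} = - 4 \left(- G\right) = 4 G$)
$k{\left(Z \right)} = \frac{1}{Z + i \sqrt{14}}$ ($k{\left(Z \right)} = \frac{1}{Z + \sqrt{-6 + 4 \left(-2\right)}} = \frac{1}{Z + \sqrt{-6 - 8}} = \frac{1}{Z + \sqrt{-14}} = \frac{1}{Z + i \sqrt{14}}$)
$o = -3 + 4 i \sqrt{14}$ ($o = -3 + \sqrt{8 - 232} = -3 + \sqrt{-224} = -3 + 4 i \sqrt{14} \approx -3.0 + 14.967 i$)
$o k{\left(f \right)} = \frac{-3 + 4 i \sqrt{14}}{9 + i \sqrt{14}}$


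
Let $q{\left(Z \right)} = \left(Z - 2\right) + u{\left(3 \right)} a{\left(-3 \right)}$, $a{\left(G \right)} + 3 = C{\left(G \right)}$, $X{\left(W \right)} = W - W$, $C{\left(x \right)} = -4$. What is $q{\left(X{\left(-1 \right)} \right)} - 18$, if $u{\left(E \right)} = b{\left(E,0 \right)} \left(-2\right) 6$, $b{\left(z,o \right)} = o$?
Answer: $-20$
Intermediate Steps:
$X{\left(W \right)} = 0$
$a{\left(G \right)} = -7$ ($a{\left(G \right)} = -3 - 4 = -7$)
$u{\left(E \right)} = 0$ ($u{\left(E \right)} = 0 \left(-2\right) 6 = 0 \cdot 6 = 0$)
$q{\left(Z \right)} = -2 + Z$ ($q{\left(Z \right)} = \left(Z - 2\right) + 0 \left(-7\right) = \left(-2 + Z\right) + 0 = -2 + Z$)
$q{\left(X{\left(-1 \right)} \right)} - 18 = \left(-2 + 0\right) - 18 = -2 - 18 = -20$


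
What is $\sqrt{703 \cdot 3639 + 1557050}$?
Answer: $\sqrt{4115267} \approx 2028.6$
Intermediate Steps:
$\sqrt{703 \cdot 3639 + 1557050} = \sqrt{2558217 + 1557050} = \sqrt{4115267}$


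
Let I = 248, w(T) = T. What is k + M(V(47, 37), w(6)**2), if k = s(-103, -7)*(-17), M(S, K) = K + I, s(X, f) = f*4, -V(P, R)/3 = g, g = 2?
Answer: 760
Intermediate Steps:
V(P, R) = -6 (V(P, R) = -3*2 = -6)
s(X, f) = 4*f
M(S, K) = 248 + K (M(S, K) = K + 248 = 248 + K)
k = 476 (k = (4*(-7))*(-17) = -28*(-17) = 476)
k + M(V(47, 37), w(6)**2) = 476 + (248 + 6**2) = 476 + (248 + 36) = 476 + 284 = 760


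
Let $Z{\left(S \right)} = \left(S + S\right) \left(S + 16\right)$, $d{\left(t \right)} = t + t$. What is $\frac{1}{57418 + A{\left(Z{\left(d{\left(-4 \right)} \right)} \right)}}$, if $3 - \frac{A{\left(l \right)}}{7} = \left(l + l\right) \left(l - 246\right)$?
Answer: $- \frac{1}{612769} \approx -1.6319 \cdot 10^{-6}$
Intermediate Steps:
$d{\left(t \right)} = 2 t$
$Z{\left(S \right)} = 2 S \left(16 + S\right)$
$A{\left(l \right)} = 21 - 14 l \left(-246 + l\right)$ ($A{\left(l \right)} = 21 - 7 \left(l + l\right) \left(l - 246\right) = 21 - 7 \cdot 2 l \left(-246 + l\right) = 21 - 14 l \left(-246 + l\right)$)
$\frac{1}{57418 + A{\left(Z{\left(d{\left(-4 \right)} \right)} \right)}} = \frac{1}{57418 + \left(21 - 14 \left(2 \cdot 2 \left(-4\right) \left(16 + 2 \left(-4\right)\right)\right)^{2} + 3444 \cdot 2 \cdot 2 \left(-4\right) \left(16 + 2 \left(-4\right)\right)\right)} = \frac{1}{57418 + \left(21 - 14 \left(2 \left(-8\right) \left(16 - 8\right)\right)^{2} + 3444 \cdot 2 \left(-8\right) \left(16 - 8\right)\right)} = \frac{1}{57418 + \left(21 - 14 \left(2 \left(-8\right) 8\right)^{2} + 3444 \cdot 2 \left(-8\right) 8\right)} = \frac{1}{57418 + \left(21 - 14 \left(-128\right)^{2} + 3444 \left(-128\right)\right)} = \frac{1}{57418 - 670187} = \frac{1}{-612769} = - \frac{1}{612769}$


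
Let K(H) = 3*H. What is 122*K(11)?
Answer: 4026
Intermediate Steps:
122*K(11) = 122*(3*11) = 122*33 = 4026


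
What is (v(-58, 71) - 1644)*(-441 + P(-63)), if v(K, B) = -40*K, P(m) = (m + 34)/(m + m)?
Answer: -18771506/63 ≈ -2.9796e+5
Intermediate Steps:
P(m) = (34 + m)/(2*m) (P(m) = (34 + m)/((2*m)) = (34 + m)*(1/(2*m)) = (34 + m)/(2*m))
(v(-58, 71) - 1644)*(-441 + P(-63)) = (-40*(-58) - 1644)*(-441 + (½)*(34 - 63)/(-63)) = (2320 - 1644)*(-441 + (½)*(-1/63)*(-29)) = 676*(-441 + 29/126) = 676*(-55537/126) = -18771506/63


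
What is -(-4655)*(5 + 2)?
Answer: 32585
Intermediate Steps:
-(-4655)*(5 + 2) = -(-4655)*7 = -931*(-35) = 32585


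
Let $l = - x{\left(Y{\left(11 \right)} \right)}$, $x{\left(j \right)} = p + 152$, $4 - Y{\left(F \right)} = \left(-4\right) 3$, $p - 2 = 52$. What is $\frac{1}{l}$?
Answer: $- \frac{1}{206} \approx -0.0048544$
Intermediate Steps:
$p = 54$ ($p = 2 + 52 = 54$)
$Y{\left(F \right)} = 16$ ($Y{\left(F \right)} = 4 - \left(-4\right) 3 = 4 - -12 = 4 + 12 = 16$)
$x{\left(j \right)} = 206$ ($x{\left(j \right)} = 54 + 152 = 206$)
$l = -206$ ($l = \left(-1\right) 206 = -206$)
$\frac{1}{l} = \frac{1}{-206} = - \frac{1}{206}$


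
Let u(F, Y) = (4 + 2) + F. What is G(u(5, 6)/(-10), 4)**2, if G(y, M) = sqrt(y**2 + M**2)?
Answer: 1721/100 ≈ 17.210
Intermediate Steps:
u(F, Y) = 6 + F
G(y, M) = sqrt(M**2 + y**2)
G(u(5, 6)/(-10), 4)**2 = (sqrt(4**2 + ((6 + 5)/(-10))**2))**2 = (sqrt(16 + (11*(-1/10))**2))**2 = (sqrt(16 + (-11/10)**2))**2 = (sqrt(16 + 121/100))**2 = (sqrt(1721/100))**2 = (sqrt(1721)/10)**2 = 1721/100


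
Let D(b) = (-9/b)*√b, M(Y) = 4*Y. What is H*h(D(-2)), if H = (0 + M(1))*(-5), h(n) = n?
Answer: -90*I*√2 ≈ -127.28*I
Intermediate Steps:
D(b) = -9/√b
H = -20 (H = (0 + 4*1)*(-5) = (0 + 4)*(-5) = 4*(-5) = -20)
H*h(D(-2)) = -(-180)/√(-2) = -(-180)*(-I*√2/2) = -90*I*√2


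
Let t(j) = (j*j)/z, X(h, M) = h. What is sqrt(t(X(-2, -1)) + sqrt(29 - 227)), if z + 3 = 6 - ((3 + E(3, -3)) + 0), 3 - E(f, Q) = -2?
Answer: sqrt(-20 + 75*I*sqrt(22))/5 ≈ 2.5782 + 2.7289*I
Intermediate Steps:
E(f, Q) = 5 (E(f, Q) = 3 - 1*(-2) = 3 + 2 = 5)
z = -5 (z = -3 + (6 - ((3 + 5) + 0)) = -3 + (6 - (8 + 0)) = -3 + (6 - 1*8) = -3 + (6 - 8) = -3 - 2 = -5)
t(j) = -j**2/5 (t(j) = (j*j)/(-5) = j**2*(-1/5) = -j**2/5)
sqrt(t(X(-2, -1)) + sqrt(29 - 227)) = sqrt(-1/5*(-2)**2 + sqrt(29 - 227)) = sqrt(-1/5*4 + sqrt(-198)) = sqrt(-4/5 + 3*I*sqrt(22))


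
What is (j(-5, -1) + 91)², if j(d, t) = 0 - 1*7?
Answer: 7056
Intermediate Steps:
j(d, t) = -7 (j(d, t) = 0 - 7 = -7)
(j(-5, -1) + 91)² = (-7 + 91)² = 84² = 7056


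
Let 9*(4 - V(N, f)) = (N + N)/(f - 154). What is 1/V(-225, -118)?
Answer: 136/519 ≈ 0.26204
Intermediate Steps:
V(N, f) = 4 - 2*N/(9*(-154 + f)) (V(N, f) = 4 - (N + N)/(9*(f - 154)) = 4 - 2*N/(9*(-154 + f)))
1/V(-225, -118) = 1/(2*(-2772 - 1*(-225) + 18*(-118))/(9*(-154 - 118))) = 1/((2/9)*(-2772 + 225 - 2124)/(-272)) = 1/((2/9)*(-1/272)*(-4671)) = 1/(519/136) = 136/519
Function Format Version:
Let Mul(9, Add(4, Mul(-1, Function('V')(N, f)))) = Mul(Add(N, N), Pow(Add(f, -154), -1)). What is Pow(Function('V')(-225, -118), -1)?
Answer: Rational(136, 519) ≈ 0.26204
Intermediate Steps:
Function('V')(N, f) = Add(4, Mul(Rational(-2, 9), N, Pow(Add(-154, f), -1))) (Function('V')(N, f) = Add(4, Mul(Rational(-1, 9), Mul(Add(N, N), Pow(Add(f, -154), -1)))) = Add(4, Mul(Rational(-1, 9), Mul(Mul(2, N), Pow(Add(-154, f), -1)))) = Add(4, Mul(Rational(-1, 9), Mul(2, N, Pow(Add(-154, f), -1)))) = Add(4, Mul(Rational(-2, 9), N, Pow(Add(-154, f), -1))))
Pow(Function('V')(-225, -118), -1) = Pow(Mul(Rational(2, 9), Pow(Add(-154, -118), -1), Add(-2772, Mul(-1, -225), Mul(18, -118))), -1) = Pow(Mul(Rational(2, 9), Pow(-272, -1), Add(-2772, 225, -2124)), -1) = Pow(Mul(Rational(2, 9), Rational(-1, 272), -4671), -1) = Pow(Rational(519, 136), -1) = Rational(136, 519)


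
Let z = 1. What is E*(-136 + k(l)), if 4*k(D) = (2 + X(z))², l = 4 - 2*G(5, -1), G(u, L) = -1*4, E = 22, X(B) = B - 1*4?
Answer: -5973/2 ≈ -2986.5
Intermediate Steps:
X(B) = -4 + B (X(B) = B - 4 = -4 + B)
G(u, L) = -4
l = 12 (l = 4 - 2*(-4) = 4 + 8 = 12)
k(D) = ¼ (k(D) = (2 + (-4 + 1))²/4 = (2 - 3)²/4 = (¼)*(-1)² = (¼)*1 = ¼)
E*(-136 + k(l)) = 22*(-136 + ¼) = 22*(-543/4) = -5973/2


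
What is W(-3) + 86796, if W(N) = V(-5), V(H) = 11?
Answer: 86807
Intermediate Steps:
W(N) = 11
W(-3) + 86796 = 11 + 86796 = 86807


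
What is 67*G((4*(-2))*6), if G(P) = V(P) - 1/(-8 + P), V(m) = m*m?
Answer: 8644675/56 ≈ 1.5437e+5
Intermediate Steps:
V(m) = m²
G(P) = P² - 1/(-8 + P)
67*G((4*(-2))*6) = 67*((-1 + ((4*(-2))*6)³ - 8*((4*(-2))*6)²)/(-8 + (4*(-2))*6)) = 67*((-1 + (-8*6)³ - 8*(-8*6)²)/(-8 - 8*6)) = 67*((-1 + (-48)³ - 8*(-48)²)/(-8 - 48)) = 67*((-1 - 110592 - 8*2304)/(-56)) = 67*(-(-1 - 110592 - 18432)/56) = 67*(-1/56*(-129025)) = 67*(129025/56) = 8644675/56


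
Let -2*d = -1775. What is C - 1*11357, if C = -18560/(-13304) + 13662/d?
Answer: -33474318713/2951825 ≈ -11340.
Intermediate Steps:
d = 1775/2 (d = -1/2*(-1775) = 1775/2 ≈ 887.50)
C = 49557812/2951825 (C = -18560/(-13304) + 13662/(1775/2) = -18560*(-1/13304) + 13662*(2/1775) = 2320/1663 + 27324/1775 = 49557812/2951825 ≈ 16.789)
C - 1*11357 = 49557812/2951825 - 1*11357 = 49557812/2951825 - 11357 = -33474318713/2951825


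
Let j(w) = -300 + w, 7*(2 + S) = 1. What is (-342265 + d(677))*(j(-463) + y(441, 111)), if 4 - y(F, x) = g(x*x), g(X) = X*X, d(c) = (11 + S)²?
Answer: 2545344531934200/49 ≈ 5.1946e+13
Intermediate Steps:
S = -13/7 (S = -2 + (⅐)*1 = -2 + ⅐ = -13/7 ≈ -1.8571)
d(c) = 4096/49 (d(c) = (11 - 13/7)² = (64/7)² = 4096/49)
g(X) = X²
y(F, x) = 4 - x⁴ (y(F, x) = 4 - (x*x)² = 4 - (x²)² = 4 - x⁴)
(-342265 + d(677))*(j(-463) + y(441, 111)) = (-342265 + 4096/49)*((-300 - 463) + (4 - 1*111⁴)) = -16766889*(-763 + (4 - 1*151807041))/49 = -16766889*(-763 + (4 - 151807041))/49 = -16766889*(-763 - 151807037)/49 = -16766889/49*(-151807800) = 2545344531934200/49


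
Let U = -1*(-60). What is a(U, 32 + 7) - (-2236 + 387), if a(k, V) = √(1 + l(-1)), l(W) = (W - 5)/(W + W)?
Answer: 1851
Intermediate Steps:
l(W) = (-5 + W)/(2*W) (l(W) = (-5 + W)/((2*W)) = (-5 + W)*(1/(2*W)) = (-5 + W)/(2*W))
U = 60
a(k, V) = 2 (a(k, V) = √(1 + (½)*(-5 - 1)/(-1)) = √(1 + (½)*(-1)*(-6)) = √(1 + 3) = √4 = 2)
a(U, 32 + 7) - (-2236 + 387) = 2 - (-2236 + 387) = 2 - 1*(-1849) = 2 + 1849 = 1851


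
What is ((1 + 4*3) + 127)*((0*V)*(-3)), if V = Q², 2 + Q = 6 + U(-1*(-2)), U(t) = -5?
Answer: 0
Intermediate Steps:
Q = -1 (Q = -2 + (6 - 5) = -2 + 1 = -1)
V = 1 (V = (-1)² = 1)
((1 + 4*3) + 127)*((0*V)*(-3)) = ((1 + 4*3) + 127)*((0*1)*(-3)) = ((1 + 12) + 127)*(0*(-3)) = (13 + 127)*0 = 140*0 = 0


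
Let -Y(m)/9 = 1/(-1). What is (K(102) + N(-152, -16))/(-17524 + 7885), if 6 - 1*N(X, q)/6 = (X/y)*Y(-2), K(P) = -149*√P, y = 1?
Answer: -916/1071 + 149*√102/9639 ≈ -0.69916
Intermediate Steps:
Y(m) = 9 (Y(m) = -9/(-1) = -9*(-1) = 9)
N(X, q) = 36 - 54*X (N(X, q) = 36 - 6*X/1*9 = 36 - 6*X*1*9 = 36 - 6*X*9 = 36 - 54*X)
(K(102) + N(-152, -16))/(-17524 + 7885) = (-149*√102 + (36 - 54*(-152)))/(-17524 + 7885) = (-149*√102 + (36 + 8208))/(-9639) = (-149*√102 + 8244)*(-1/9639) = (8244 - 149*√102)*(-1/9639) = -916/1071 + 149*√102/9639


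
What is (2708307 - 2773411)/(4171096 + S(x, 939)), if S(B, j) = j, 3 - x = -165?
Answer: -65104/4172035 ≈ -0.015605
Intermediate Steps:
x = 168 (x = 3 - 1*(-165) = 3 + 165 = 168)
(2708307 - 2773411)/(4171096 + S(x, 939)) = (2708307 - 2773411)/(4171096 + 939) = -65104/4172035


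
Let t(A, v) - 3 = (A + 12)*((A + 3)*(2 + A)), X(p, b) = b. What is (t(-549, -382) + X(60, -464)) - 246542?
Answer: -160628497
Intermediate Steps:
t(A, v) = 3 + (2 + A)*(3 + A)*(12 + A) (t(A, v) = 3 + (A + 12)*((A + 3)*(2 + A)) = 3 + (12 + A)*((3 + A)*(2 + A)) = 3 + (12 + A)*((2 + A)*(3 + A)) = 3 + (2 + A)*(3 + A)*(12 + A))
(t(-549, -382) + X(60, -464)) - 246542 = ((75 + (-549)³ + 17*(-549)² + 66*(-549)) - 464) - 246542 = ((75 - 165469149 + 17*301401 - 36234) - 464) - 246542 = ((75 - 165469149 + 5123817 - 36234) - 464) - 246542 = (-160381491 - 464) - 246542 = -160381955 - 246542 = -160628497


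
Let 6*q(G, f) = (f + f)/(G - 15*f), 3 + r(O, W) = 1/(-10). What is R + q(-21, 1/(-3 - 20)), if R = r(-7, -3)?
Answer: -21757/7020 ≈ -3.0993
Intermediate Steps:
r(O, W) = -31/10 (r(O, W) = -3 + 1/(-10) = -3 - 1/10 = -31/10)
R = -31/10 ≈ -3.1000
q(G, f) = f/(3*(G - 15*f)) (q(G, f) = ((f + f)/(G - 15*f))/6 = ((2*f)/(G - 15*f))/6 = (2*f/(G - 15*f))/6 = f/(3*(G - 15*f)))
R + q(-21, 1/(-3 - 20)) = -31/10 + 1/(3*(-3 - 20)*(-21 - 15/(-3 - 20))) = -31/10 + (1/3)/(-23*(-21 - 15/(-23))) = -31/10 + (1/3)*(-1/23)/(-21 - 15*(-1/23)) = -31/10 + (1/3)*(-1/23)/(-21 + 15/23) = -31/10 + (1/3)*(-1/23)/(-468/23) = -31/10 + (1/3)*(-1/23)*(-23/468) = -31/10 + 1/1404 = -21757/7020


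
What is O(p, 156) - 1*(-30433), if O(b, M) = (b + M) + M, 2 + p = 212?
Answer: 30955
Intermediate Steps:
p = 210 (p = -2 + 212 = 210)
O(b, M) = b + 2*M (O(b, M) = (M + b) + M = b + 2*M)
O(p, 156) - 1*(-30433) = (210 + 2*156) - 1*(-30433) = (210 + 312) + 30433 = 522 + 30433 = 30955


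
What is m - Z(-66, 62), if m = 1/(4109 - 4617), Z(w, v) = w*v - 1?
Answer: 2079243/508 ≈ 4093.0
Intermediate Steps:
Z(w, v) = -1 + v*w (Z(w, v) = v*w - 1 = -1 + v*w)
m = -1/508 (m = 1/(-508) = -1/508 ≈ -0.0019685)
m - Z(-66, 62) = -1/508 - (-1 + 62*(-66)) = -1/508 - (-1 - 4092) = -1/508 - 1*(-4093) = -1/508 + 4093 = 2079243/508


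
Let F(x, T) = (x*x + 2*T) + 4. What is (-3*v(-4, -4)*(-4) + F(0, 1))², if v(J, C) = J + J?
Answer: 8100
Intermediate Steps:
v(J, C) = 2*J
F(x, T) = 4 + x² + 2*T (F(x, T) = (x² + 2*T) + 4 = 4 + x² + 2*T)
(-3*v(-4, -4)*(-4) + F(0, 1))² = (-6*(-4)*(-4) + (4 + 0² + 2*1))² = (-3*(-8)*(-4) + (4 + 0 + 2))² = (24*(-4) + 6)² = (-96 + 6)² = (-90)² = 8100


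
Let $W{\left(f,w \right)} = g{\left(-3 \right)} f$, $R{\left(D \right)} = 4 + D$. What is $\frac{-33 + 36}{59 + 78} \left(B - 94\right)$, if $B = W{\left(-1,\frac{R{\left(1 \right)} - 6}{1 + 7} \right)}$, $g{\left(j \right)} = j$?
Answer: $- \frac{273}{137} \approx -1.9927$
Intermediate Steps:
$W{\left(f,w \right)} = - 3 f$
$B = 3$ ($B = \left(-3\right) \left(-1\right) = 3$)
$\frac{-33 + 36}{59 + 78} \left(B - 94\right) = \frac{-33 + 36}{59 + 78} \left(3 - 94\right) = \frac{3}{137} \left(-91\right) = - \frac{273}{137}$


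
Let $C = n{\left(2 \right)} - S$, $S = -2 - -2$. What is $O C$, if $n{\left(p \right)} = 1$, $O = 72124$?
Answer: $72124$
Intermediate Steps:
$S = 0$ ($S = -2 + 2 = 0$)
$C = 1$ ($C = 1 - 0 = 1 + 0 = 1$)
$O C = 72124 \cdot 1 = 72124$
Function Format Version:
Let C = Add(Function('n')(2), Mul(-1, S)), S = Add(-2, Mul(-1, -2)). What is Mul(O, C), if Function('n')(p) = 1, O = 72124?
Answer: 72124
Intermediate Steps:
S = 0 (S = Add(-2, 2) = 0)
C = 1 (C = Add(1, Mul(-1, 0)) = Add(1, 0) = 1)
Mul(O, C) = Mul(72124, 1) = 72124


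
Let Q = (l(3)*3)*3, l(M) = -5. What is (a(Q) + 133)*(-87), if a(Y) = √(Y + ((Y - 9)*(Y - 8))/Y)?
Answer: -11571 - 87*I*√2715/5 ≈ -11571.0 - 906.64*I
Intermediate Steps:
Q = -45 (Q = -5*3*3 = -15*3 = -45)
a(Y) = √(Y + (-9 + Y)*(-8 + Y)/Y) (a(Y) = √(Y + ((-9 + Y)*(-8 + Y))/Y) = √(Y + (-9 + Y)*(-8 + Y)/Y))
(a(Q) + 133)*(-87) = (√(-17 + 2*(-45) + 72/(-45)) + 133)*(-87) = (√(-17 - 90 + 72*(-1/45)) + 133)*(-87) = (√(-17 - 90 - 8/5) + 133)*(-87) = (√(-543/5) + 133)*(-87) = (I*√2715/5 + 133)*(-87) = (133 + I*√2715/5)*(-87) = -11571 - 87*I*√2715/5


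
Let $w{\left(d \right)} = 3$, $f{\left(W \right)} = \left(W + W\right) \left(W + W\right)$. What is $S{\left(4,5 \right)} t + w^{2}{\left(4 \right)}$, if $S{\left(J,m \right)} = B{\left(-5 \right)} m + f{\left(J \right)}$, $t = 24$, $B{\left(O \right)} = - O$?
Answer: $2145$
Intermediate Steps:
$f{\left(W \right)} = 4 W^{2}$ ($f{\left(W \right)} = 2 W 2 W = 4 W^{2}$)
$S{\left(J,m \right)} = 4 J^{2} + 5 m$ ($S{\left(J,m \right)} = \left(-1\right) \left(-5\right) m + 4 J^{2} = 5 m + 4 J^{2} = 4 J^{2} + 5 m$)
$S{\left(4,5 \right)} t + w^{2}{\left(4 \right)} = \left(4 \cdot 4^{2} + 5 \cdot 5\right) 24 + 3^{2} = \left(4 \cdot 16 + 25\right) 24 + 9 = \left(64 + 25\right) 24 + 9 = 89 \cdot 24 + 9 = 2136 + 9 = 2145$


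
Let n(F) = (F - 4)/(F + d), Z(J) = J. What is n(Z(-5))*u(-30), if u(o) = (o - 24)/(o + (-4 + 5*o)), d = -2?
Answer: 243/644 ≈ 0.37733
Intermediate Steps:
n(F) = (-4 + F)/(-2 + F) (n(F) = (F - 4)/(F - 2) = (-4 + F)/(-2 + F))
u(o) = (-24 + o)/(-4 + 6*o)
n(Z(-5))*u(-30) = ((-4 - 5)/(-2 - 5))*((-24 - 30)/(2*(-2 + 3*(-30)))) = (-9/(-7))*((½)*(-54)/(-2 - 90)) = (-⅐*(-9))*((½)*(-54)/(-92)) = 9*((½)*(-1/92)*(-54))/7 = (9/7)*(27/92) = 243/644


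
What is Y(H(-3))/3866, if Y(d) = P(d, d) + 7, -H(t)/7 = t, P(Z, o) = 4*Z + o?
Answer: 56/1933 ≈ 0.028971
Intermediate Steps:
P(Z, o) = o + 4*Z
H(t) = -7*t
Y(d) = 7 + 5*d (Y(d) = (d + 4*d) + 7 = 5*d + 7 = 7 + 5*d)
Y(H(-3))/3866 = (7 + 5*(-7*(-3)))/3866 = (7 + 5*21)*(1/3866) = (7 + 105)*(1/3866) = 112*(1/3866) = 56/1933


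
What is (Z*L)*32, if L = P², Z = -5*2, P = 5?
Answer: -8000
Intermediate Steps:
Z = -10
L = 25 (L = 5² = 25)
(Z*L)*32 = -10*25*32 = -250*32 = -8000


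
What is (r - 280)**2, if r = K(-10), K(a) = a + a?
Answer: 90000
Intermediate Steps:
K(a) = 2*a
r = -20 (r = 2*(-10) = -20)
(r - 280)**2 = (-20 - 280)**2 = (-300)**2 = 90000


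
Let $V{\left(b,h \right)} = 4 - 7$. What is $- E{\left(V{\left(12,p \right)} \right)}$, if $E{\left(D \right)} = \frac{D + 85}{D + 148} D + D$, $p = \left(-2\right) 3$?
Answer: $\frac{681}{145} \approx 4.6965$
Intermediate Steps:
$p = -6$
$V{\left(b,h \right)} = -3$ ($V{\left(b,h \right)} = 4 - 7 = -3$)
$E{\left(D \right)} = D + \frac{D \left(85 + D\right)}{148 + D}$ ($E{\left(D \right)} = \frac{85 + D}{148 + D} D + D = \frac{D \left(85 + D\right)}{148 + D} + D = D + \frac{D \left(85 + D\right)}{148 + D}$)
$- E{\left(V{\left(12,p \right)} \right)} = - \frac{\left(-3\right) \left(233 + 2 \left(-3\right)\right)}{148 - 3} = - \frac{\left(-3\right) \left(233 - 6\right)}{145} = - \frac{\left(-3\right) 227}{145} = \left(-1\right) \left(- \frac{681}{145}\right) = \frac{681}{145}$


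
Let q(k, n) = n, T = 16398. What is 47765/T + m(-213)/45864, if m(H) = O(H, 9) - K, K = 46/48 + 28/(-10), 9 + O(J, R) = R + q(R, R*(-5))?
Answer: 14599908331/5013852480 ≈ 2.9119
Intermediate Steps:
O(J, R) = -9 - 4*R (O(J, R) = -9 + (R + R*(-5)) = -9 + (R - 5*R) = -9 - 4*R)
K = -221/120 (K = 46*(1/48) + 28*(-1/10) = 23/24 - 14/5 = -221/120 ≈ -1.8417)
m(H) = -5179/120 (m(H) = (-9 - 4*9) - 1*(-221/120) = (-9 - 36) + 221/120 = -45 + 221/120 = -5179/120)
47765/T + m(-213)/45864 = 47765/16398 - 5179/120/45864 = 47765*(1/16398) - 5179/120*1/45864 = 47765/16398 - 5179/5503680 = 14599908331/5013852480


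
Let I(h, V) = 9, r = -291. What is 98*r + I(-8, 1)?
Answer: -28509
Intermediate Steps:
98*r + I(-8, 1) = 98*(-291) + 9 = -28518 + 9 = -28509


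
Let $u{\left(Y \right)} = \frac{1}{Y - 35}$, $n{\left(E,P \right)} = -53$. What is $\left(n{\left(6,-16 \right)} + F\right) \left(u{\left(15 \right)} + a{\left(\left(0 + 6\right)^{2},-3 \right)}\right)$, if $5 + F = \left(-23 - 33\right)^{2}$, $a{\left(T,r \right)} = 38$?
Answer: $\frac{1168101}{10} \approx 1.1681 \cdot 10^{5}$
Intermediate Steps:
$u{\left(Y \right)} = \frac{1}{-35 + Y}$
$F = 3131$ ($F = -5 + \left(-23 - 33\right)^{2} = -5 + \left(-56\right)^{2} = -5 + 3136 = 3131$)
$\left(n{\left(6,-16 \right)} + F\right) \left(u{\left(15 \right)} + a{\left(\left(0 + 6\right)^{2},-3 \right)}\right) = \left(-53 + 3131\right) \left(\frac{1}{-35 + 15} + 38\right) = 3078 \left(\frac{1}{-20} + 38\right) = 3078 \left(- \frac{1}{20} + 38\right) = 3078 \cdot \frac{759}{20} = \frac{1168101}{10}$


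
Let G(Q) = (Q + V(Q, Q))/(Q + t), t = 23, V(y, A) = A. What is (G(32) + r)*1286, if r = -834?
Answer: -58906516/55 ≈ -1.0710e+6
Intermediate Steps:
G(Q) = 2*Q/(23 + Q) (G(Q) = (Q + Q)/(Q + 23) = (2*Q)/(23 + Q) = 2*Q/(23 + Q))
(G(32) + r)*1286 = (2*32/(23 + 32) - 834)*1286 = (2*32/55 - 834)*1286 = (2*32*(1/55) - 834)*1286 = (64/55 - 834)*1286 = -45806/55*1286 = -58906516/55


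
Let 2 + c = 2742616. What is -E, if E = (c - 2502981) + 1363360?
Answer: -1602993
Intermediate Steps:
c = 2742614 (c = -2 + 2742616 = 2742614)
E = 1602993 (E = (2742614 - 2502981) + 1363360 = 239633 + 1363360 = 1602993)
-E = -1*1602993 = -1602993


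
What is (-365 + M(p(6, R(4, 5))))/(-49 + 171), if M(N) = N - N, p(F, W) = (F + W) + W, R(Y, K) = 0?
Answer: -365/122 ≈ -2.9918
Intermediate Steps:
p(F, W) = F + 2*W
M(N) = 0
(-365 + M(p(6, R(4, 5))))/(-49 + 171) = (-365 + 0)/(-49 + 171) = -365/122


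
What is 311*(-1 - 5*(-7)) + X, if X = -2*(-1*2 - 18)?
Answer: 10614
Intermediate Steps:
X = 40 (X = -2*(-2 - 18) = -2*(-20) = 40)
311*(-1 - 5*(-7)) + X = 311*(-1 - 5*(-7)) + 40 = 311*(-1 + 35) + 40 = 311*34 + 40 = 10574 + 40 = 10614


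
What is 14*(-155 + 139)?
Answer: -224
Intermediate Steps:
14*(-155 + 139) = 14*(-16) = -224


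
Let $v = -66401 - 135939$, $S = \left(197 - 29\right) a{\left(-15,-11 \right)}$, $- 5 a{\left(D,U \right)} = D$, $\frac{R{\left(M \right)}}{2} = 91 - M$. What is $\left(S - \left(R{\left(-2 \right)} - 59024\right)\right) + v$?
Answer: $-142998$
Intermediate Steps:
$R{\left(M \right)} = 182 - 2 M$ ($R{\left(M \right)} = 2 \left(91 - M\right) = 182 - 2 M$)
$a{\left(D,U \right)} = - \frac{D}{5}$
$S = 504$ ($S = \left(197 - 29\right) \left(\left(- \frac{1}{5}\right) \left(-15\right)\right) = 168 \cdot 3 = 504$)
$v = -202340$
$\left(S - \left(R{\left(-2 \right)} - 59024\right)\right) + v = \left(504 - \left(\left(182 - -4\right) - 59024\right)\right) - 202340 = \left(504 - \left(\left(182 + 4\right) - 59024\right)\right) - 202340 = \left(504 - \left(186 - 59024\right)\right) - 202340 = \left(504 - -58838\right) - 202340 = \left(504 + 58838\right) - 202340 = 59342 - 202340 = -142998$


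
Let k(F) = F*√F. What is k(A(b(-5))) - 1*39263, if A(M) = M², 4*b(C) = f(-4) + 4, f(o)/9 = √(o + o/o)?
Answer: -628921/16 - 1755*I*√3/64 ≈ -39308.0 - 47.496*I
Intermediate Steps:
f(o) = 9*√(1 + o) (f(o) = 9*√(o + o/o) = 9*√(o + 1) = 9*√(1 + o))
b(C) = 1 + 9*I*√3/4 (b(C) = (9*√(1 - 4) + 4)/4 = (9*√(-3) + 4)/4 = (9*(I*√3) + 4)/4 = (9*I*√3 + 4)/4 = (4 + 9*I*√3)/4 = 1 + 9*I*√3/4)
k(F) = F^(3/2)
k(A(b(-5))) - 1*39263 = ((1 + 9*I*√3/4)²)^(3/2) - 1*39263 = (1 + 9*I*√3/4)³ - 39263 = -39263 + (1 + 9*I*√3/4)³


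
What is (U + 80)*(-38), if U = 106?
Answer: -7068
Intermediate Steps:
(U + 80)*(-38) = (106 + 80)*(-38) = 186*(-38) = -7068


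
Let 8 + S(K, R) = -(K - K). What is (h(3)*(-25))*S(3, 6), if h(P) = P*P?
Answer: 1800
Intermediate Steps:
h(P) = P²
S(K, R) = -8 (S(K, R) = -8 - (K - K) = -8 - 1*0 = -8 + 0 = -8)
(h(3)*(-25))*S(3, 6) = (3²*(-25))*(-8) = (9*(-25))*(-8) = -225*(-8) = 1800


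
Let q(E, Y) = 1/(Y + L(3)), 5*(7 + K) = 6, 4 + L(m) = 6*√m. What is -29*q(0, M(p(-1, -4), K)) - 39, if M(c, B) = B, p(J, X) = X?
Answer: -18766/299 - 4350*√3/299 ≈ -87.961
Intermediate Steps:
L(m) = -4 + 6*√m
K = -29/5 (K = -7 + (⅕)*6 = -7 + 6/5 = -29/5 ≈ -5.8000)
q(E, Y) = 1/(-4 + Y + 6*√3) (q(E, Y) = 1/(Y + (-4 + 6*√3)) = 1/(-4 + Y + 6*√3))
-29*q(0, M(p(-1, -4), K)) - 39 = -29/(-4 - 29/5 + 6*√3) - 39 = -29/(-49/5 + 6*√3) - 39 = -39 - 29/(-49/5 + 6*√3)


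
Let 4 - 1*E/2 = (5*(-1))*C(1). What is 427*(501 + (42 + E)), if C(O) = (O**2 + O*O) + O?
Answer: 248087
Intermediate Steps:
C(O) = O + 2*O**2 (C(O) = (O**2 + O**2) + O = 2*O**2 + O = O + 2*O**2)
E = 38 (E = 8 - 2*5*(-1)*1*(1 + 2*1) = 8 - (-10)*1*(1 + 2) = 8 - (-10)*1*3 = 8 - (-10)*3 = 8 - 2*(-15) = 8 + 30 = 38)
427*(501 + (42 + E)) = 427*(501 + (42 + 38)) = 427*(501 + 80) = 427*581 = 248087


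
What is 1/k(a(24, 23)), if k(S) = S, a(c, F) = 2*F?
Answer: 1/46 ≈ 0.021739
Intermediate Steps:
1/k(a(24, 23)) = 1/(2*23) = 1/46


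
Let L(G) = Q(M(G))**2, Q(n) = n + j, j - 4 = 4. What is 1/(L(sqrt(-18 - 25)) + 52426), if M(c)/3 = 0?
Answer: 1/52490 ≈ 1.9051e-5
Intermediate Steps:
j = 8 (j = 4 + 4 = 8)
M(c) = 0 (M(c) = 3*0 = 0)
Q(n) = 8 + n (Q(n) = n + 8 = 8 + n)
L(G) = 64 (L(G) = (8 + 0)**2 = 8**2 = 64)
1/(L(sqrt(-18 - 25)) + 52426) = 1/(64 + 52426) = 1/52490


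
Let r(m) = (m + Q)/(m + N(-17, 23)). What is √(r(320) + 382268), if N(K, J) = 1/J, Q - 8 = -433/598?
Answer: 7*√285754683711926/191386 ≈ 618.28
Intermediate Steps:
Q = 4351/598 (Q = 8 - 433/598 = 4351/598 ≈ 7.2759)
r(m) = (4351/598 + m)/(1/23 + m) (r(m) = (m + 4351/598)/(m + 1/23) = (4351/598 + m)/(m + 1/23) = (4351/598 + m)/(1/23 + m))
√(r(320) + 382268) = √((4351 + 598*320)/(26*(1 + 23*320)) + 382268) = √((4351 + 191360)/(26*(1 + 7360)) + 382268) = √((1/26)*195711/7361 + 382268) = √((1/26)*(1/7361)*195711 + 382268) = √(195711/191386 + 382268) = √(73160939159/191386) = 7*√285754683711926/191386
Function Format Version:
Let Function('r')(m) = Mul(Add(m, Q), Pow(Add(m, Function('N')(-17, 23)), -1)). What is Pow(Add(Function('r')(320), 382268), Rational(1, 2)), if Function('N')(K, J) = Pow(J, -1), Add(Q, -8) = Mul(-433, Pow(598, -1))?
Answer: Mul(Rational(7, 191386), Pow(285754683711926, Rational(1, 2))) ≈ 618.28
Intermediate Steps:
Q = Rational(4351, 598) (Q = Add(8, Mul(-433, Pow(598, -1))) = Add(8, Mul(-433, Rational(1, 598))) = Add(8, Rational(-433, 598)) = Rational(4351, 598) ≈ 7.2759)
Function('r')(m) = Mul(Pow(Add(Rational(1, 23), m), -1), Add(Rational(4351, 598), m)) (Function('r')(m) = Mul(Add(m, Rational(4351, 598)), Pow(Add(m, Pow(23, -1)), -1)) = Mul(Add(Rational(4351, 598), m), Pow(Add(m, Rational(1, 23)), -1)) = Mul(Add(Rational(4351, 598), m), Pow(Add(Rational(1, 23), m), -1)) = Mul(Pow(Add(Rational(1, 23), m), -1), Add(Rational(4351, 598), m)))
Pow(Add(Function('r')(320), 382268), Rational(1, 2)) = Pow(Add(Mul(Rational(1, 26), Pow(Add(1, Mul(23, 320)), -1), Add(4351, Mul(598, 320))), 382268), Rational(1, 2)) = Pow(Add(Mul(Rational(1, 26), Pow(Add(1, 7360), -1), Add(4351, 191360)), 382268), Rational(1, 2)) = Pow(Add(Mul(Rational(1, 26), Pow(7361, -1), 195711), 382268), Rational(1, 2)) = Pow(Add(Mul(Rational(1, 26), Rational(1, 7361), 195711), 382268), Rational(1, 2)) = Pow(Add(Rational(195711, 191386), 382268), Rational(1, 2)) = Pow(Rational(73160939159, 191386), Rational(1, 2)) = Mul(Rational(7, 191386), Pow(285754683711926, Rational(1, 2)))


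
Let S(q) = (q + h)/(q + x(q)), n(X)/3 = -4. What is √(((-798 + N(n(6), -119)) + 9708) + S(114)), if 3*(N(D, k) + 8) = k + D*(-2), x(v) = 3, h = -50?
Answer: √13492609/39 ≈ 94.185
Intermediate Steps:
n(X) = -12 (n(X) = 3*(-4) = -12)
N(D, k) = -8 - 2*D/3 + k/3 (N(D, k) = -8 + (k + D*(-2))/3 = -8 + (k - 2*D)/3 = -8 + (-2*D/3 + k/3) = -8 - 2*D/3 + k/3)
S(q) = (-50 + q)/(3 + q) (S(q) = (q - 50)/(q + 3) = (-50 + q)/(3 + q))
√(((-798 + N(n(6), -119)) + 9708) + S(114)) = √(((-798 + (-8 - ⅔*(-12) + (⅓)*(-119))) + 9708) + (-50 + 114)/(3 + 114)) = √(((-798 + (-8 + 8 - 119/3)) + 9708) + 64/117) = √(((-798 - 119/3) + 9708) + (1/117)*64) = √((-2513/3 + 9708) + 64/117) = √(26611/3 + 64/117) = √(1037893/117) = √13492609/39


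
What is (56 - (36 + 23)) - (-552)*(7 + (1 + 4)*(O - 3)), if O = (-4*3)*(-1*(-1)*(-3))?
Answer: 94941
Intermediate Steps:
O = 36 (O = -12*(-3) = 36)
(56 - (36 + 23)) - (-552)*(7 + (1 + 4)*(O - 3)) = (56 - (36 + 23)) - (-552)*(7 + (1 + 4)*(36 - 3)) = (56 - 1*59) - (-552)*(7 + 5*33) = (56 - 59) - (-552)*(7 + 165) = -3 - (-552)*172 = -3 - 92*(-1032) = -3 + 94944 = 94941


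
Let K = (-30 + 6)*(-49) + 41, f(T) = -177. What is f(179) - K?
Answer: -1394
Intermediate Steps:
K = 1217 (K = -24*(-49) + 41 = 1176 + 41 = 1217)
f(179) - K = -177 - 1*1217 = -177 - 1217 = -1394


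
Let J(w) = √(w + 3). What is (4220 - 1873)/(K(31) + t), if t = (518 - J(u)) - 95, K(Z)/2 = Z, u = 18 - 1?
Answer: 227659/47041 + 4694*√5/235205 ≈ 4.8842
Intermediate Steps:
u = 17
K(Z) = 2*Z
J(w) = √(3 + w)
t = 423 - 2*√5 (t = (518 - √(3 + 17)) - 95 = (518 - √20) - 95 = (518 - 2*√5) - 95 = 423 - 2*√5 ≈ 418.53)
(4220 - 1873)/(K(31) + t) = (4220 - 1873)/(2*31 + (423 - 2*√5)) = 2347/(62 + (423 - 2*√5)) = 2347/(485 - 2*√5)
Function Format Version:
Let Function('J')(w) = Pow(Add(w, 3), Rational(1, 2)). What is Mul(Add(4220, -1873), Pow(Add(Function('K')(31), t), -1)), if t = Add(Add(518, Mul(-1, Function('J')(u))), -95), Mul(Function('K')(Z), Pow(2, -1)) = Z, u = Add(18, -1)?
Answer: Add(Rational(227659, 47041), Mul(Rational(4694, 235205), Pow(5, Rational(1, 2)))) ≈ 4.8842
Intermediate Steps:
u = 17
Function('K')(Z) = Mul(2, Z)
Function('J')(w) = Pow(Add(3, w), Rational(1, 2))
t = Add(423, Mul(-2, Pow(5, Rational(1, 2)))) (t = Add(Add(518, Mul(-1, Pow(Add(3, 17), Rational(1, 2)))), -95) = Add(Add(518, Mul(-1, Pow(20, Rational(1, 2)))), -95) = Add(Add(518, Mul(-1, Mul(2, Pow(5, Rational(1, 2))))), -95) = Add(Add(518, Mul(-2, Pow(5, Rational(1, 2)))), -95) = Add(423, Mul(-2, Pow(5, Rational(1, 2)))) ≈ 418.53)
Mul(Add(4220, -1873), Pow(Add(Function('K')(31), t), -1)) = Mul(Add(4220, -1873), Pow(Add(Mul(2, 31), Add(423, Mul(-2, Pow(5, Rational(1, 2))))), -1)) = Mul(2347, Pow(Add(62, Add(423, Mul(-2, Pow(5, Rational(1, 2))))), -1)) = Mul(2347, Pow(Add(485, Mul(-2, Pow(5, Rational(1, 2)))), -1))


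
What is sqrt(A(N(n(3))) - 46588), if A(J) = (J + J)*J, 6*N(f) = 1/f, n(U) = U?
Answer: I*sqrt(15094510)/18 ≈ 215.84*I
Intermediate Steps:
N(f) = 1/(6*f)
A(J) = 2*J**2 (A(J) = (2*J)*J = 2*J**2)
sqrt(A(N(n(3))) - 46588) = sqrt(2*((1/6)/3)**2 - 46588) = sqrt(2*((1/6)*(1/3))**2 - 46588) = sqrt(2*(1/18)**2 - 46588) = sqrt(2*(1/324) - 46588) = sqrt(1/162 - 46588) = sqrt(-7547255/162) = I*sqrt(15094510)/18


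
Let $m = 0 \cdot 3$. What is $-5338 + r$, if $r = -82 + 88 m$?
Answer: $-5420$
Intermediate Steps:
$m = 0$
$r = -82$ ($r = -82 + 88 \cdot 0 = -82 + 0 = -82$)
$-5338 + r = -5338 - 82 = -5420$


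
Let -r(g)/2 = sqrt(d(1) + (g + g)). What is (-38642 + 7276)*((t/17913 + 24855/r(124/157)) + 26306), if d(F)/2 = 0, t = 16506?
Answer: -703846892264/853 + 389800965*sqrt(9734)/124 ≈ -5.1500e+8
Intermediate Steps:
d(F) = 0 (d(F) = 2*0 = 0)
r(g) = -2*sqrt(2)*sqrt(g) (r(g) = -2*sqrt(0 + (g + g)) = -2*sqrt(0 + 2*g) = -2*sqrt(2)*sqrt(g))
(-38642 + 7276)*((t/17913 + 24855/r(124/157)) + 26306) = (-38642 + 7276)*((16506/17913 + 24855/((-2*sqrt(2)*sqrt(124/157)))) + 26306) = -31366*((16506*(1/17913) + 24855/((-2*sqrt(2)*sqrt(124*(1/157))))) + 26306) = -31366*((786/853 + 24855/((-2*sqrt(2)*sqrt(124/157)))) + 26306) = -31366*((786/853 + 24855/((-2*sqrt(2)*2*sqrt(4867)/157))) + 26306) = -31366*((786/853 + 24855/((-4*sqrt(9734)/157))) + 26306) = -31366*((786/853 + 24855*(-sqrt(9734)/248)) + 26306) = -31366*((786/853 - 24855*sqrt(9734)/248) + 26306) = -31366*(22439804/853 - 24855*sqrt(9734)/248) = -703846892264/853 + 389800965*sqrt(9734)/124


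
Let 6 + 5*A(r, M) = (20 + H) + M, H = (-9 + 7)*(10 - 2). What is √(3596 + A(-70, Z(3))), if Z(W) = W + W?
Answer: 8*√1405/5 ≈ 59.973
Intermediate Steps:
Z(W) = 2*W
H = -16 (H = -2*8 = -16)
A(r, M) = -⅖ + M/5 (A(r, M) = -6/5 + ((20 - 16) + M)/5 = -6/5 + (4 + M)/5 = -6/5 + (⅘ + M/5) = -⅖ + M/5)
√(3596 + A(-70, Z(3))) = √(3596 + (-⅖ + (2*3)/5)) = √(3596 + (-⅖ + (⅕)*6)) = √(3596 + (-⅖ + 6/5)) = √(3596 + ⅘) = √(17984/5) = 8*√1405/5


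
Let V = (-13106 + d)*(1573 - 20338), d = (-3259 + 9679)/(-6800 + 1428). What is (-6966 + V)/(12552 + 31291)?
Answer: 330310245357/58881149 ≈ 5609.8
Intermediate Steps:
d = -1605/1343 (d = 6420/(-5372) = 6420*(-1/5372) = -1605/1343 ≈ -1.1951)
V = 330319600695/1343 (V = (-13106 - 1605/1343)*(1573 - 20338) = -17602963/1343*(-18765) = 330319600695/1343 ≈ 2.4596e+8)
(-6966 + V)/(12552 + 31291) = (-6966 + 330319600695/1343)/(12552 + 31291) = (330310245357/1343)/43843 = (330310245357/1343)*(1/43843) = 330310245357/58881149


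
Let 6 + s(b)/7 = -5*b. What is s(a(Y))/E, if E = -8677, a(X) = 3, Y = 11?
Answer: 147/8677 ≈ 0.016941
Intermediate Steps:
s(b) = -42 - 35*b (s(b) = -42 + 7*(-5*b) = -42 - 35*b)
s(a(Y))/E = (-42 - 35*3)/(-8677) = (-42 - 105)*(-1/8677) = -147*(-1/8677) = 147/8677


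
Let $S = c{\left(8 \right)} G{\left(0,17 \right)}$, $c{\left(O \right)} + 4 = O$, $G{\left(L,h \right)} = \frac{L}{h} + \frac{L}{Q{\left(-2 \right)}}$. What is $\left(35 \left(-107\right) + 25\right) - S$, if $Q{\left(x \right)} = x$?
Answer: $-3720$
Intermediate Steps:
$G{\left(L,h \right)} = - \frac{L}{2} + \frac{L}{h}$ ($G{\left(L,h \right)} = \frac{L}{h} + \frac{L}{-2} = \frac{L}{h} + L \left(- \frac{1}{2}\right) = \frac{L}{h} - \frac{L}{2} = - \frac{L}{2} + \frac{L}{h}$)
$c{\left(O \right)} = -4 + O$
$S = 0$ ($S = \left(-4 + 8\right) \left(\left(- \frac{1}{2}\right) 0 + \frac{0}{17}\right) = 4 \left(0 + 0 \cdot \frac{1}{17}\right) = 4 \left(0 + 0\right) = 4 \cdot 0 = 0$)
$\left(35 \left(-107\right) + 25\right) - S = \left(35 \left(-107\right) + 25\right) - 0 = \left(-3745 + 25\right) + 0 = -3720 + 0 = -3720$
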